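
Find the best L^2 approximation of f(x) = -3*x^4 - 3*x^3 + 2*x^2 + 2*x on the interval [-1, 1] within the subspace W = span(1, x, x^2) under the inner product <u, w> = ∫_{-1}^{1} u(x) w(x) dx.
g(x) = -4*x^2/7 + x/5 + 9/35

The best approximation g ∈ W is the orthogonal projection of f onto W. Writing g = a_0 + a_1 x + a_2 x^2, the coefficients solve the normal equations G · a = b where
  G_{ij} = <φ_i, φ_j> and b_i = <f, φ_i>, with φ_0 = 1, φ_1 = x, φ_2 = x^2.
G =
  [2, 0, 2/3]
  [0, 2/3, 0]
  [2/3, 0, 2/5],
b = (2/15, 2/15, -2/35).
Solving gives a_0 = 9/35, a_1 = 1/5, a_2 = -4/7, so
  g(x) = -4*x^2/7 + x/5 + 9/35.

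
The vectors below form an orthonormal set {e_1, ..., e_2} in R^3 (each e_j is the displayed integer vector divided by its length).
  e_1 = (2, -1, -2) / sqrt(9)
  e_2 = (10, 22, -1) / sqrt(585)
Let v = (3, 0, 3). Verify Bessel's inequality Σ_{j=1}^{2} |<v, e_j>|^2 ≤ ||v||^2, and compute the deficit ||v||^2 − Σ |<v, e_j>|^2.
Σ |<v, e_j>|^2 = 81/65; ||v||^2 = 18; deficit = 1089/65

Write each e_j = u_j / sqrt(<u_j, u_j>) where u_j is the displayed integer vector. Then <v, e_j> = <v, u_j> / sqrt(<u_j, u_j>), so |<v, e_j>|^2 = <v, u_j>^2 / <u_j, u_j>.
Coefficients: <v, e_1> = 0/sqrt(9), <v, e_2> = 27/sqrt(585).
Square and sum: Σ |<v, e_j>|^2 = 81/65.
Compute ||v||^2 = v·v = 18.
Deficit = 18 − 81/65 = 1089/65 ≥ 0, confirming Bessel's inequality. (The deficit equals ||v − Σ <v,e_j> e_j||^2, the squared distance from v to span{e_j}.)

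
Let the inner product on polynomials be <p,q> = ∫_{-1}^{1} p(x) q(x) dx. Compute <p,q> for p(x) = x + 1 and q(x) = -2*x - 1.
<p,q> = -10/3

Expand the product: p(x)·q(x) = -2*x^2 - 3*x - 1.
∫_{-1}^{1} of each monomial x^k gives [2/(k+1) if k even, 0 if k odd]. Integrating term-by-term (or equivalently evaluating the antiderivative F(x) = -2*x^3/3 - 3*x^2/2 - x at the endpoints):
  F(1) − F(−1) = -19/6 − (1/6) = -10/3.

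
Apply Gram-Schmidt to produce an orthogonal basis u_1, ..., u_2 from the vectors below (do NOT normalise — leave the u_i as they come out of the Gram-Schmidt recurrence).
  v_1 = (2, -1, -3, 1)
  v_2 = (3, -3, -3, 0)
Orthogonal basis:
  u_1 = (2, -1, -3, 1)
  u_2 = (3/5, -9/5, 3/5, -6/5)

Apply the Gram-Schmidt recurrence
  u_1 = v_1
  u_i = v_i − Σ_{j<i} ((v_i · u_j) / (u_j · u_j)) · u_j.

Step by step this gives:
  u_1 = (2, -1, -3, 1)
  u_2 = (3/5, -9/5, 3/5, -6/5)

Orthogonality check:
  u_2 · u_1 = 0 (should be 0)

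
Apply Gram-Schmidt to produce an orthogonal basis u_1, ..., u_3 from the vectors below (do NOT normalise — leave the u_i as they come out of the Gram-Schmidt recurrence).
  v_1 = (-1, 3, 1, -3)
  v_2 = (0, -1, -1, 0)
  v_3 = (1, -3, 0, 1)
Orthogonal basis:
  u_1 = (-1, 3, 1, -3)
  u_2 = (-1/5, -2/5, -4/5, -3/5)
  u_3 = (5/12, -11/12, 11/12, -3/4)

Apply the Gram-Schmidt recurrence
  u_1 = v_1
  u_i = v_i − Σ_{j<i} ((v_i · u_j) / (u_j · u_j)) · u_j.

Step by step this gives:
  u_1 = (-1, 3, 1, -3)
  u_2 = (-1/5, -2/5, -4/5, -3/5)
  u_3 = (5/12, -11/12, 11/12, -3/4)

Orthogonality check:
  u_2 · u_1 = 0 (should be 0)
  u_3 · u_1 = 0 (should be 0)
  u_3 · u_2 = 0 (should be 0)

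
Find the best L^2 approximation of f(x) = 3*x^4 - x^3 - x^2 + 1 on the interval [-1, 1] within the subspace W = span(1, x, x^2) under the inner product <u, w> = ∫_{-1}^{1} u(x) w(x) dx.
g(x) = 11*x^2/7 - 3*x/5 + 26/35

The best approximation g ∈ W is the orthogonal projection of f onto W. Writing g = a_0 + a_1 x + a_2 x^2, the coefficients solve the normal equations G · a = b where
  G_{ij} = <φ_i, φ_j> and b_i = <f, φ_i>, with φ_0 = 1, φ_1 = x, φ_2 = x^2.
G =
  [2, 0, 2/3]
  [0, 2/3, 0]
  [2/3, 0, 2/5],
b = (38/15, -2/5, 118/105).
Solving gives a_0 = 26/35, a_1 = -3/5, a_2 = 11/7, so
  g(x) = 11*x^2/7 - 3*x/5 + 26/35.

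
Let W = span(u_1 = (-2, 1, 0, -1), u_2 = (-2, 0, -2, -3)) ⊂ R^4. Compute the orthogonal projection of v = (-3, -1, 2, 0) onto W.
proj_W(v) = (-96/53, 71/53, 46/53, -2/53)

Set up U = [u_1 | ... | u_2] ∈ R^(4×2). The projector onto W = col(U) is P = U (U^T U)^(-1) U^T.
Compute U^T U =
  [6, 7]
  [7, 17],
and U^T v = (5, 2).
Solve U^T U · c = U^T v for the coefficients: c = (71/53, -23/53). The projection is proj_W(v) = U c.
Check: (v - proj_W(v)) · u_1 = 0  (should be 0).
Check: (v - proj_W(v)) · u_2 = 0  (should be 0).
Result: proj_W(v) = (-96/53, 71/53, 46/53, -2/53).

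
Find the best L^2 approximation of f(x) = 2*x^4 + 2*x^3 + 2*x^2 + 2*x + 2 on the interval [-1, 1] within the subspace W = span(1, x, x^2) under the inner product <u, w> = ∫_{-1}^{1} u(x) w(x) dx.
g(x) = 26*x^2/7 + 16*x/5 + 64/35

The best approximation g ∈ W is the orthogonal projection of f onto W. Writing g = a_0 + a_1 x + a_2 x^2, the coefficients solve the normal equations G · a = b where
  G_{ij} = <φ_i, φ_j> and b_i = <f, φ_i>, with φ_0 = 1, φ_1 = x, φ_2 = x^2.
G =
  [2, 0, 2/3]
  [0, 2/3, 0]
  [2/3, 0, 2/5],
b = (92/15, 32/15, 284/105).
Solving gives a_0 = 64/35, a_1 = 16/5, a_2 = 26/7, so
  g(x) = 26*x^2/7 + 16*x/5 + 64/35.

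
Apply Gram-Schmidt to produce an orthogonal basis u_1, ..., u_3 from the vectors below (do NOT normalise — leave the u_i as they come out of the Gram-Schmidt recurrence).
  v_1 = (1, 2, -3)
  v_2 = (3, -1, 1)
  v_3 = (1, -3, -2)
Orthogonal basis:
  u_1 = (1, 2, -3)
  u_2 = (22/7, -5/7, 4/7)
  u_3 = (-43/150, -43/15, -301/150)

Apply the Gram-Schmidt recurrence
  u_1 = v_1
  u_i = v_i − Σ_{j<i} ((v_i · u_j) / (u_j · u_j)) · u_j.

Step by step this gives:
  u_1 = (1, 2, -3)
  u_2 = (22/7, -5/7, 4/7)
  u_3 = (-43/150, -43/15, -301/150)

Orthogonality check:
  u_2 · u_1 = 0 (should be 0)
  u_3 · u_1 = 0 (should be 0)
  u_3 · u_2 = 0 (should be 0)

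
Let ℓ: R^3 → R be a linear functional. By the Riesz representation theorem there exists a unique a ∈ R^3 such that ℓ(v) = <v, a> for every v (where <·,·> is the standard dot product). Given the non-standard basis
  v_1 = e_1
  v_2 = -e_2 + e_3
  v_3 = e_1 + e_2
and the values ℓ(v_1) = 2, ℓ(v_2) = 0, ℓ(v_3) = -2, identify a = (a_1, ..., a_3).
a = (2, -4, -4)

Write a = (a_1, ..., a_3) in the standard basis. For each basis vector v_i, ℓ(v_i) = <v_i, a> is a linear equation in the a_j's. Collect the n equations into a matrix system V a = ℓ, where row i of V is v_i (expressed in the standard basis). Since V is invertible (lower-triangular with 1s on the diagonal, up to permutation), solve by back-substitution:
  V =
[[1, 0, 0],
 [0, -1, 1],
 [1, 1, 0]]
  V a = (2, 0, -2)
Solving gives a = (2, -4, -4).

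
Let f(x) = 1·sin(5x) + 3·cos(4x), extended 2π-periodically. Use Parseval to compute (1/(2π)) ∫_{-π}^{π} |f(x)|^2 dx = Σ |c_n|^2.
Σ |c_n|^2 = 5

Expand |f|^2 and use orthogonality of {sin(nx), cos(mx)} on [-π, π]:
  ∫_{-π}^{π} sin(nx)^2 dx = π, ∫ cos(mx)^2 dx = π, and cross terms integrate to 0.
So ∫_{-π}^{π} f(x)^2 dx = 1^2 · π + 3^2 · π = (1 + 9)π.
Divide by 2π: (1 + 9)/2 = 5.
By Parseval, this equals Σ |c_n|^2.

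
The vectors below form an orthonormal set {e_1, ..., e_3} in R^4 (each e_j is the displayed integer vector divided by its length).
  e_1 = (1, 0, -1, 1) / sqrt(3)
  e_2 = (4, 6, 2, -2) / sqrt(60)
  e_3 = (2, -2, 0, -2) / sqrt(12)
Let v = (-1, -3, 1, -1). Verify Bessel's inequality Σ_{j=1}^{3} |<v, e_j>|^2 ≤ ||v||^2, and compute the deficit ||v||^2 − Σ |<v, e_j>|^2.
Σ |<v, e_j>|^2 = 57/5; ||v||^2 = 12; deficit = 3/5

Write each e_j = u_j / sqrt(<u_j, u_j>) where u_j is the displayed integer vector. Then <v, e_j> = <v, u_j> / sqrt(<u_j, u_j>), so |<v, e_j>|^2 = <v, u_j>^2 / <u_j, u_j>.
Coefficients: <v, e_1> = -3/sqrt(3), <v, e_2> = -18/sqrt(60), <v, e_3> = 6/sqrt(12).
Square and sum: Σ |<v, e_j>|^2 = 57/5.
Compute ||v||^2 = v·v = 12.
Deficit = 12 − 57/5 = 3/5 ≥ 0, confirming Bessel's inequality. (The deficit equals ||v − Σ <v,e_j> e_j||^2, the squared distance from v to span{e_j}.)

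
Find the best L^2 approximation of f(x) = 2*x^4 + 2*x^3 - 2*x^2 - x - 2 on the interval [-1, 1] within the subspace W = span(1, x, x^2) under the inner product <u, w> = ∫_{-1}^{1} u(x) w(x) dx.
g(x) = -2*x^2/7 + x/5 - 76/35

The best approximation g ∈ W is the orthogonal projection of f onto W. Writing g = a_0 + a_1 x + a_2 x^2, the coefficients solve the normal equations G · a = b where
  G_{ij} = <φ_i, φ_j> and b_i = <f, φ_i>, with φ_0 = 1, φ_1 = x, φ_2 = x^2.
G =
  [2, 0, 2/3]
  [0, 2/3, 0]
  [2/3, 0, 2/5],
b = (-68/15, 2/15, -164/105).
Solving gives a_0 = -76/35, a_1 = 1/5, a_2 = -2/7, so
  g(x) = -2*x^2/7 + x/5 - 76/35.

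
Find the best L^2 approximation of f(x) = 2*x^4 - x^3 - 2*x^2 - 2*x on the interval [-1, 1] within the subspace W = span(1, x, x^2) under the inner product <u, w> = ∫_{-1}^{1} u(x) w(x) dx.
g(x) = -2*x^2/7 - 13*x/5 - 6/35

The best approximation g ∈ W is the orthogonal projection of f onto W. Writing g = a_0 + a_1 x + a_2 x^2, the coefficients solve the normal equations G · a = b where
  G_{ij} = <φ_i, φ_j> and b_i = <f, φ_i>, with φ_0 = 1, φ_1 = x, φ_2 = x^2.
G =
  [2, 0, 2/3]
  [0, 2/3, 0]
  [2/3, 0, 2/5],
b = (-8/15, -26/15, -8/35).
Solving gives a_0 = -6/35, a_1 = -13/5, a_2 = -2/7, so
  g(x) = -2*x^2/7 - 13*x/5 - 6/35.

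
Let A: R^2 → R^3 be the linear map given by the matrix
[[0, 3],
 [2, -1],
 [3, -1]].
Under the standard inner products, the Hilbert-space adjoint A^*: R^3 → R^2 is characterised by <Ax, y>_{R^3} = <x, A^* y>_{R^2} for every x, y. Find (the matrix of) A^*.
A^* = A^T =
[[0, 2, 3],
 [3, -1, -1]]

For real matrices with standard dot products, the defining identity <Ax, y> = <x, A^* y> gives (Ax)^T y = x^T (A^*) y, i.e. x^T A^T y = x^T (A^*) y. Since this holds for all x, y, we must have A^* = A^T. Therefore
A^* =
[[0, 2, 3],
 [3, -1, -1]].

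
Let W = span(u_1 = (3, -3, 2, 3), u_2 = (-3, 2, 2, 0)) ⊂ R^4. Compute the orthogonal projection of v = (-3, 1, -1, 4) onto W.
proj_W(v) = (-288/203, 11/14, 46/29, 195/406)

Set up U = [u_1 | ... | u_2] ∈ R^(4×2). The projector onto W = col(U) is P = U (U^T U)^(-1) U^T.
Compute U^T U =
  [31, -11]
  [-11, 17],
and U^T v = (-2, 9).
Solve U^T U · c = U^T v for the coefficients: c = (65/406, 257/406). The projection is proj_W(v) = U c.
Check: (v - proj_W(v)) · u_1 = 0  (should be 0).
Check: (v - proj_W(v)) · u_2 = 0  (should be 0).
Result: proj_W(v) = (-288/203, 11/14, 46/29, 195/406).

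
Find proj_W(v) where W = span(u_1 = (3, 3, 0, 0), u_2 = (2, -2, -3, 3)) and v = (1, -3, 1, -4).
proj_W(v) = (-20/13, -6/13, 21/26, -21/26)

Set up U = [u_1 | ... | u_2] ∈ R^(4×2). The projector onto W = col(U) is P = U (U^T U)^(-1) U^T.
Compute U^T U =
  [18, 0]
  [0, 26],
and U^T v = (-6, -7).
Solve U^T U · c = U^T v for the coefficients: c = (-1/3, -7/26). The projection is proj_W(v) = U c.
Check: (v - proj_W(v)) · u_1 = 0  (should be 0).
Check: (v - proj_W(v)) · u_2 = 0  (should be 0).
Result: proj_W(v) = (-20/13, -6/13, 21/26, -21/26).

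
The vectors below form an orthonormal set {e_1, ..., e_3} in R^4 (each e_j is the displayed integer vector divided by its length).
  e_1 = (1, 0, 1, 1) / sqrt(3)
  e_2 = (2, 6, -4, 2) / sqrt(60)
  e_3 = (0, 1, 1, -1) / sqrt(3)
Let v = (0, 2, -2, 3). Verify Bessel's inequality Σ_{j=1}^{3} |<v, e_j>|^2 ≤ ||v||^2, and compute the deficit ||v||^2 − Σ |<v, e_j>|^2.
Σ |<v, e_j>|^2 = 73/5; ||v||^2 = 17; deficit = 12/5

Write each e_j = u_j / sqrt(<u_j, u_j>) where u_j is the displayed integer vector. Then <v, e_j> = <v, u_j> / sqrt(<u_j, u_j>), so |<v, e_j>|^2 = <v, u_j>^2 / <u_j, u_j>.
Coefficients: <v, e_1> = 1/sqrt(3), <v, e_2> = 26/sqrt(60), <v, e_3> = -3/sqrt(3).
Square and sum: Σ |<v, e_j>|^2 = 73/5.
Compute ||v||^2 = v·v = 17.
Deficit = 17 − 73/5 = 12/5 ≥ 0, confirming Bessel's inequality. (The deficit equals ||v − Σ <v,e_j> e_j||^2, the squared distance from v to span{e_j}.)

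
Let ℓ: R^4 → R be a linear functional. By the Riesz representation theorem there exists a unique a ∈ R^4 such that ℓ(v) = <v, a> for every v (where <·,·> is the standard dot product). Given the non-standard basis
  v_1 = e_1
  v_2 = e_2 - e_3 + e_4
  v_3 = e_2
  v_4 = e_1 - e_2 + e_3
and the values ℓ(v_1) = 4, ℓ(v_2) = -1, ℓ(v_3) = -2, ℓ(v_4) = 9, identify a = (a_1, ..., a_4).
a = (4, -2, 3, 4)

Write a = (a_1, ..., a_4) in the standard basis. For each basis vector v_i, ℓ(v_i) = <v_i, a> is a linear equation in the a_j's. Collect the n equations into a matrix system V a = ℓ, where row i of V is v_i (expressed in the standard basis). Since V is invertible (lower-triangular with 1s on the diagonal, up to permutation), solve by back-substitution:
  V =
[[1, 0, 0, 0],
 [0, 1, -1, 1],
 [0, 1, 0, 0],
 [1, -1, 1, 0]]
  V a = (4, -1, -2, 9)
Solving gives a = (4, -2, 3, 4).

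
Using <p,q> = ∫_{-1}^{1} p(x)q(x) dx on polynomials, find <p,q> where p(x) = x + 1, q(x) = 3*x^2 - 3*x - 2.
<p,q> = -4

Expand the product: p(x)·q(x) = 3*x^3 - 5*x - 2.
∫_{-1}^{1} of each monomial x^k gives [2/(k+1) if k even, 0 if k odd]. Integrating term-by-term (or equivalently evaluating the antiderivative F(x) = 3*x^4/4 - 5*x^2/2 - 2*x at the endpoints):
  F(1) − F(−1) = -15/4 − (1/4) = -4.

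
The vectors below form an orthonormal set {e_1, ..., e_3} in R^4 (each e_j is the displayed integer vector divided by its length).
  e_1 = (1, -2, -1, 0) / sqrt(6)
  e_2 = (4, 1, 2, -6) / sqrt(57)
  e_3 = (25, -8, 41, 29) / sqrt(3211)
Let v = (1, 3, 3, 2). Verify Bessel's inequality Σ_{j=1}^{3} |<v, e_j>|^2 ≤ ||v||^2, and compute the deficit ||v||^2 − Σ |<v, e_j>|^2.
Σ |<v, e_j>|^2 = 21; ||v||^2 = 23; deficit = 2

Write each e_j = u_j / sqrt(<u_j, u_j>) where u_j is the displayed integer vector. Then <v, e_j> = <v, u_j> / sqrt(<u_j, u_j>), so |<v, e_j>|^2 = <v, u_j>^2 / <u_j, u_j>.
Coefficients: <v, e_1> = -8/sqrt(6), <v, e_2> = 1/sqrt(57), <v, e_3> = 182/sqrt(3211).
Square and sum: Σ |<v, e_j>|^2 = 21.
Compute ||v||^2 = v·v = 23.
Deficit = 23 − 21 = 2 ≥ 0, confirming Bessel's inequality. (The deficit equals ||v − Σ <v,e_j> e_j||^2, the squared distance from v to span{e_j}.)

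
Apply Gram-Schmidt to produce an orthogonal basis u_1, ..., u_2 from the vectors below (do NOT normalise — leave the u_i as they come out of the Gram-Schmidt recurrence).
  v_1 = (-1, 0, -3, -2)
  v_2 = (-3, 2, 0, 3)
Orthogonal basis:
  u_1 = (-1, 0, -3, -2)
  u_2 = (-45/14, 2, -9/14, 18/7)

Apply the Gram-Schmidt recurrence
  u_1 = v_1
  u_i = v_i − Σ_{j<i} ((v_i · u_j) / (u_j · u_j)) · u_j.

Step by step this gives:
  u_1 = (-1, 0, -3, -2)
  u_2 = (-45/14, 2, -9/14, 18/7)

Orthogonality check:
  u_2 · u_1 = 0 (should be 0)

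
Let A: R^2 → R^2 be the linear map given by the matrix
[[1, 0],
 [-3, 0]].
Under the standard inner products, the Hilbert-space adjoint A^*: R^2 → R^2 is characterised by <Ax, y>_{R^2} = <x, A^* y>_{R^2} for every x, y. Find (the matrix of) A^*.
A^* = A^T =
[[1, -3],
 [0, 0]]

For real matrices with standard dot products, the defining identity <Ax, y> = <x, A^* y> gives (Ax)^T y = x^T (A^*) y, i.e. x^T A^T y = x^T (A^*) y. Since this holds for all x, y, we must have A^* = A^T. Therefore
A^* =
[[1, -3],
 [0, 0]].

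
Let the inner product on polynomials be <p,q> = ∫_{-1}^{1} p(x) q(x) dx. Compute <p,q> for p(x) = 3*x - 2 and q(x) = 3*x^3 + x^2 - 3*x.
<p,q> = -56/15

Expand the product: p(x)·q(x) = 9*x^4 - 3*x^3 - 11*x^2 + 6*x.
∫_{-1}^{1} of each monomial x^k gives [2/(k+1) if k even, 0 if k odd]. Integrating term-by-term (or equivalently evaluating the antiderivative F(x) = 9*x^5/5 - 3*x^4/4 - 11*x^3/3 + 3*x^2 at the endpoints):
  F(1) − F(−1) = 23/60 − (247/60) = -56/15.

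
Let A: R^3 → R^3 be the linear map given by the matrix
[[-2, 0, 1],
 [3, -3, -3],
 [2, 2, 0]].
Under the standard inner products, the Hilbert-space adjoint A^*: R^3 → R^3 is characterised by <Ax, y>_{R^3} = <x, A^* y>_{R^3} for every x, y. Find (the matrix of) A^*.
A^* = A^T =
[[-2, 3, 2],
 [0, -3, 2],
 [1, -3, 0]]

For real matrices with standard dot products, the defining identity <Ax, y> = <x, A^* y> gives (Ax)^T y = x^T (A^*) y, i.e. x^T A^T y = x^T (A^*) y. Since this holds for all x, y, we must have A^* = A^T. Therefore
A^* =
[[-2, 3, 2],
 [0, -3, 2],
 [1, -3, 0]].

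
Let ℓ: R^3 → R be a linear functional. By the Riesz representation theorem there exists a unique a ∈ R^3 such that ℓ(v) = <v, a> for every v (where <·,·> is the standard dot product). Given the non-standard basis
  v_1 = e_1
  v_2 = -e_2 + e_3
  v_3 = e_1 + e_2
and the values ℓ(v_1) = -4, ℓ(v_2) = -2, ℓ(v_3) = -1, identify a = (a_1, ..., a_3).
a = (-4, 3, 1)

Write a = (a_1, ..., a_3) in the standard basis. For each basis vector v_i, ℓ(v_i) = <v_i, a> is a linear equation in the a_j's. Collect the n equations into a matrix system V a = ℓ, where row i of V is v_i (expressed in the standard basis). Since V is invertible (lower-triangular with 1s on the diagonal, up to permutation), solve by back-substitution:
  V =
[[1, 0, 0],
 [0, -1, 1],
 [1, 1, 0]]
  V a = (-4, -2, -1)
Solving gives a = (-4, 3, 1).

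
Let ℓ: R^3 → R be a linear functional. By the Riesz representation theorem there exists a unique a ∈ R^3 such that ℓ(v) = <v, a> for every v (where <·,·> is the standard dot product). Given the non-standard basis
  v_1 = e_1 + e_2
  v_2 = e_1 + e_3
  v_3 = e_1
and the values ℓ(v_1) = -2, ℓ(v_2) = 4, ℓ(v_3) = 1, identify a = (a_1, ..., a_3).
a = (1, -3, 3)

Write a = (a_1, ..., a_3) in the standard basis. For each basis vector v_i, ℓ(v_i) = <v_i, a> is a linear equation in the a_j's. Collect the n equations into a matrix system V a = ℓ, where row i of V is v_i (expressed in the standard basis). Since V is invertible (lower-triangular with 1s on the diagonal, up to permutation), solve by back-substitution:
  V =
[[1, 1, 0],
 [1, 0, 1],
 [1, 0, 0]]
  V a = (-2, 4, 1)
Solving gives a = (1, -3, 3).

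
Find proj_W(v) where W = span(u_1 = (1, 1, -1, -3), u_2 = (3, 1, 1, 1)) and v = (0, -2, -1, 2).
proj_W(v) = (-5/6, -2/3, 1/2, 5/3)

Set up U = [u_1 | ... | u_2] ∈ R^(4×2). The projector onto W = col(U) is P = U (U^T U)^(-1) U^T.
Compute U^T U =
  [12, 0]
  [0, 12],
and U^T v = (-7, -1).
Solve U^T U · c = U^T v for the coefficients: c = (-7/12, -1/12). The projection is proj_W(v) = U c.
Check: (v - proj_W(v)) · u_1 = 0  (should be 0).
Check: (v - proj_W(v)) · u_2 = 0  (should be 0).
Result: proj_W(v) = (-5/6, -2/3, 1/2, 5/3).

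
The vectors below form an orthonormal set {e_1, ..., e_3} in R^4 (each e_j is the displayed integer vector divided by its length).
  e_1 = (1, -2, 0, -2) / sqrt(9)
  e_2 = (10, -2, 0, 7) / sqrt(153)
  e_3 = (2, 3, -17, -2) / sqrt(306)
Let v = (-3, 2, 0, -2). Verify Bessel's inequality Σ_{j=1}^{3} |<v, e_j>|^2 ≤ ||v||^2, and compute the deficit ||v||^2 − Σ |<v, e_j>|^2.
Σ |<v, e_j>|^2 = 145/9; ||v||^2 = 17; deficit = 8/9

Write each e_j = u_j / sqrt(<u_j, u_j>) where u_j is the displayed integer vector. Then <v, e_j> = <v, u_j> / sqrt(<u_j, u_j>), so |<v, e_j>|^2 = <v, u_j>^2 / <u_j, u_j>.
Coefficients: <v, e_1> = -3/sqrt(9), <v, e_2> = -48/sqrt(153), <v, e_3> = 4/sqrt(306).
Square and sum: Σ |<v, e_j>|^2 = 145/9.
Compute ||v||^2 = v·v = 17.
Deficit = 17 − 145/9 = 8/9 ≥ 0, confirming Bessel's inequality. (The deficit equals ||v − Σ <v,e_j> e_j||^2, the squared distance from v to span{e_j}.)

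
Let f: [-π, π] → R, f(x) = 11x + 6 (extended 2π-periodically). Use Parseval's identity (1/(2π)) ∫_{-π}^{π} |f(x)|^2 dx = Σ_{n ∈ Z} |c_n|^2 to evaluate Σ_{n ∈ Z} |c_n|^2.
Σ |c_n|^2 = 121π^2/3 + 36

Expand and integrate term by term over [-π, π]:
  ∫ (11x)^2 dx = 121·(2π^3/3); ∫ 2·11·(6)·x dx = 0 (odd integrand); ∫ 6^2 dx = 36·2π.
So (1/(2π)) ∫_{-π}^{π} (11x + 6)^2 dx = 121π^2/3 + 36 = 121π^2/3 + 36.
Parseval ⇒ Σ |c_n|^2 = 121π^2/3 + 36.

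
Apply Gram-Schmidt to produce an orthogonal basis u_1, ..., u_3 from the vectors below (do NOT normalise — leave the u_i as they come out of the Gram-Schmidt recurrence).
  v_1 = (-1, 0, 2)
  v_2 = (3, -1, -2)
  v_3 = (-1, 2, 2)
Orthogonal basis:
  u_1 = (-1, 0, 2)
  u_2 = (8/5, -1, 4/5)
  u_3 = (16/21, 32/21, 8/21)

Apply the Gram-Schmidt recurrence
  u_1 = v_1
  u_i = v_i − Σ_{j<i} ((v_i · u_j) / (u_j · u_j)) · u_j.

Step by step this gives:
  u_1 = (-1, 0, 2)
  u_2 = (8/5, -1, 4/5)
  u_3 = (16/21, 32/21, 8/21)

Orthogonality check:
  u_2 · u_1 = 0 (should be 0)
  u_3 · u_1 = 0 (should be 0)
  u_3 · u_2 = 0 (should be 0)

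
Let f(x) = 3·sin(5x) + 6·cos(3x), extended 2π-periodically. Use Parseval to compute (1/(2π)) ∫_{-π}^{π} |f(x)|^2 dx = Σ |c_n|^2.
Σ |c_n|^2 = 45/2

Expand |f|^2 and use orthogonality of {sin(nx), cos(mx)} on [-π, π]:
  ∫_{-π}^{π} sin(nx)^2 dx = π, ∫ cos(mx)^2 dx = π, and cross terms integrate to 0.
So ∫_{-π}^{π} f(x)^2 dx = 3^2 · π + 6^2 · π = (9 + 36)π.
Divide by 2π: (9 + 36)/2 = 45/2.
By Parseval, this equals Σ |c_n|^2.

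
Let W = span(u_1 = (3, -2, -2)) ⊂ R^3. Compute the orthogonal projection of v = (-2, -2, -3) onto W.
proj_W(v) = (12/17, -8/17, -8/17)

Set up U = [u_1 | ... | u_1] ∈ R^(3×1). The projector onto W = col(U) is P = U (U^T U)^(-1) U^T.
Compute U^T U =
  [17],
and U^T v = (4).
Solve U^T U · c = U^T v for the coefficients: c = (4/17). The projection is proj_W(v) = U c.
Check: (v - proj_W(v)) · u_1 = 0  (should be 0).
Result: proj_W(v) = (12/17, -8/17, -8/17).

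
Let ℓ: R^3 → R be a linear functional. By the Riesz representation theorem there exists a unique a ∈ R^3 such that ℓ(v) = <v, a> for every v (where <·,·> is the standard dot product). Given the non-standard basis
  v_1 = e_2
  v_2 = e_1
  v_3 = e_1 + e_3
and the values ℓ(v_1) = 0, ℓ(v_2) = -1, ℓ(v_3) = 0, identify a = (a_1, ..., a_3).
a = (-1, 0, 1)

Write a = (a_1, ..., a_3) in the standard basis. For each basis vector v_i, ℓ(v_i) = <v_i, a> is a linear equation in the a_j's. Collect the n equations into a matrix system V a = ℓ, where row i of V is v_i (expressed in the standard basis). Since V is invertible (lower-triangular with 1s on the diagonal, up to permutation), solve by back-substitution:
  V =
[[0, 1, 0],
 [1, 0, 0],
 [1, 0, 1]]
  V a = (0, -1, 0)
Solving gives a = (-1, 0, 1).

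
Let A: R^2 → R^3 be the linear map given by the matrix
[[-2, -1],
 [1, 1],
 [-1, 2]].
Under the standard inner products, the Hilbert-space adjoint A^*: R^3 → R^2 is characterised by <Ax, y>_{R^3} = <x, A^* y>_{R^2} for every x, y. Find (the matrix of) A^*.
A^* = A^T =
[[-2, 1, -1],
 [-1, 1, 2]]

For real matrices with standard dot products, the defining identity <Ax, y> = <x, A^* y> gives (Ax)^T y = x^T (A^*) y, i.e. x^T A^T y = x^T (A^*) y. Since this holds for all x, y, we must have A^* = A^T. Therefore
A^* =
[[-2, 1, -1],
 [-1, 1, 2]].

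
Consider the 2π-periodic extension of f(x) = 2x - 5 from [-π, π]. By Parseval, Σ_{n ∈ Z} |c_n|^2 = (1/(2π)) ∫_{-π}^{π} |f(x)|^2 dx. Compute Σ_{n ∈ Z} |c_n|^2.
Σ |c_n|^2 = 4π^2/3 + 25

Expand and integrate term by term over [-π, π]:
  ∫ (2x)^2 dx = 4·(2π^3/3); ∫ 2·2·(-5)·x dx = 0 (odd integrand); ∫ (-5)^2 dx = 25·2π.
So (1/(2π)) ∫_{-π}^{π} (2x - 5)^2 dx = 4π^2/3 + 25 = 4π^2/3 + 25.
Parseval ⇒ Σ |c_n|^2 = 4π^2/3 + 25.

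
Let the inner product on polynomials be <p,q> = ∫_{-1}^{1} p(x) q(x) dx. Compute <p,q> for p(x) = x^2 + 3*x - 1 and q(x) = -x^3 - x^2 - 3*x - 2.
<p,q> = -64/15

Expand the product: p(x)·q(x) = -x^5 - 4*x^4 - 5*x^3 - 10*x^2 - 3*x + 2.
∫_{-1}^{1} of each monomial x^k gives [2/(k+1) if k even, 0 if k odd]. Integrating term-by-term (or equivalently evaluating the antiderivative F(x) = -x^6/6 - 4*x^5/5 - 5*x^4/4 - 10*x^3/3 - 3*x^2/2 + 2*x at the endpoints):
  F(1) − F(−1) = -101/20 − (-47/60) = -64/15.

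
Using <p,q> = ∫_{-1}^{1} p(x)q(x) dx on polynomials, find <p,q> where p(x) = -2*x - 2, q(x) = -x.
<p,q> = 4/3

Expand the product: p(x)·q(x) = 2*x^2 + 2*x.
∫_{-1}^{1} of each monomial x^k gives [2/(k+1) if k even, 0 if k odd]. Integrating term-by-term (or equivalently evaluating the antiderivative F(x) = 2*x^3/3 + x^2 at the endpoints):
  F(1) − F(−1) = 5/3 − (1/3) = 4/3.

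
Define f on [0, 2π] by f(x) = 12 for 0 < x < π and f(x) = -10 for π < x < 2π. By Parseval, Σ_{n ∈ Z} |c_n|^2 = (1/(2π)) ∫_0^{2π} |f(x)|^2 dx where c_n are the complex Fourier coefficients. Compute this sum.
Σ |c_n|^2 = 122

Parseval equates the L^2 energy of f (normalised by 1/(2π)) with the ℓ^2 sum of its Fourier coefficients: (1/(2π)) ∫_0^{2π} |f|^2 = Σ |c_n|^2.
Compute the left side: (1/(2π)) [∫_0^π 12^2 dx + ∫_π^{2π} (-10)^2 dx] = (1/(2π)) · (144π + 100π) = (144 + 100)/2 = 122.
So Σ_{n ∈ Z} |c_n|^2 = 122.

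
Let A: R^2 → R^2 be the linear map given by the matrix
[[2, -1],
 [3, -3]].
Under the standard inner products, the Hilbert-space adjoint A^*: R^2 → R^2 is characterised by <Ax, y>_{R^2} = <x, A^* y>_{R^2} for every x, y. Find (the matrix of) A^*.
A^* = A^T =
[[2, 3],
 [-1, -3]]

For real matrices with standard dot products, the defining identity <Ax, y> = <x, A^* y> gives (Ax)^T y = x^T (A^*) y, i.e. x^T A^T y = x^T (A^*) y. Since this holds for all x, y, we must have A^* = A^T. Therefore
A^* =
[[2, 3],
 [-1, -3]].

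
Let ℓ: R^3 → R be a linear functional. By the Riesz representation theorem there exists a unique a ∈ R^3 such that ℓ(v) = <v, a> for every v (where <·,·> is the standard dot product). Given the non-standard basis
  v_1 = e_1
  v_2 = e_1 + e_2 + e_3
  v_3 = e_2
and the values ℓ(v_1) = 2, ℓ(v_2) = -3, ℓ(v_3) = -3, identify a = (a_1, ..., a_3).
a = (2, -3, -2)

Write a = (a_1, ..., a_3) in the standard basis. For each basis vector v_i, ℓ(v_i) = <v_i, a> is a linear equation in the a_j's. Collect the n equations into a matrix system V a = ℓ, where row i of V is v_i (expressed in the standard basis). Since V is invertible (lower-triangular with 1s on the diagonal, up to permutation), solve by back-substitution:
  V =
[[1, 0, 0],
 [1, 1, 1],
 [0, 1, 0]]
  V a = (2, -3, -3)
Solving gives a = (2, -3, -2).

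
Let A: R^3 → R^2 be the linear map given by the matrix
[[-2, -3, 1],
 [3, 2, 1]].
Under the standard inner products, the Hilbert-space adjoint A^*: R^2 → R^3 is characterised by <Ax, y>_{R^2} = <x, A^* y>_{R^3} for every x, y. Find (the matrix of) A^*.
A^* = A^T =
[[-2, 3],
 [-3, 2],
 [1, 1]]

For real matrices with standard dot products, the defining identity <Ax, y> = <x, A^* y> gives (Ax)^T y = x^T (A^*) y, i.e. x^T A^T y = x^T (A^*) y. Since this holds for all x, y, we must have A^* = A^T. Therefore
A^* =
[[-2, 3],
 [-3, 2],
 [1, 1]].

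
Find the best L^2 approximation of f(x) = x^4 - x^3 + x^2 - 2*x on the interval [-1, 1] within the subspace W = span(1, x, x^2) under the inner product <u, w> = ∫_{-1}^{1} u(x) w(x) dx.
g(x) = 13*x^2/7 - 13*x/5 - 3/35

The best approximation g ∈ W is the orthogonal projection of f onto W. Writing g = a_0 + a_1 x + a_2 x^2, the coefficients solve the normal equations G · a = b where
  G_{ij} = <φ_i, φ_j> and b_i = <f, φ_i>, with φ_0 = 1, φ_1 = x, φ_2 = x^2.
G =
  [2, 0, 2/3]
  [0, 2/3, 0]
  [2/3, 0, 2/5],
b = (16/15, -26/15, 24/35).
Solving gives a_0 = -3/35, a_1 = -13/5, a_2 = 13/7, so
  g(x) = 13*x^2/7 - 13*x/5 - 3/35.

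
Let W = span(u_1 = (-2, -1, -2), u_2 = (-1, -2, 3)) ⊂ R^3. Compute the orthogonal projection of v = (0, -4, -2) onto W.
proj_W(v) = (-133/61, -92/61, -65/61)

Set up U = [u_1 | ... | u_2] ∈ R^(3×2). The projector onto W = col(U) is P = U (U^T U)^(-1) U^T.
Compute U^T U =
  [9, -2]
  [-2, 14],
and U^T v = (8, 2).
Solve U^T U · c = U^T v for the coefficients: c = (58/61, 17/61). The projection is proj_W(v) = U c.
Check: (v - proj_W(v)) · u_1 = 0  (should be 0).
Check: (v - proj_W(v)) · u_2 = 0  (should be 0).
Result: proj_W(v) = (-133/61, -92/61, -65/61).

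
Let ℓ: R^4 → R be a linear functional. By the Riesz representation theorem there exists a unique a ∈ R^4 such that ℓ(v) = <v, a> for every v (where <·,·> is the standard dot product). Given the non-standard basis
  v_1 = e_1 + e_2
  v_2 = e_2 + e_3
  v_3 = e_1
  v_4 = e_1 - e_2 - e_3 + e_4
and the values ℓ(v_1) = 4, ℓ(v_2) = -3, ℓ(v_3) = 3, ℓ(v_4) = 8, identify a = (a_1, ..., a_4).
a = (3, 1, -4, 2)

Write a = (a_1, ..., a_4) in the standard basis. For each basis vector v_i, ℓ(v_i) = <v_i, a> is a linear equation in the a_j's. Collect the n equations into a matrix system V a = ℓ, where row i of V is v_i (expressed in the standard basis). Since V is invertible (lower-triangular with 1s on the diagonal, up to permutation), solve by back-substitution:
  V =
[[1, 1, 0, 0],
 [0, 1, 1, 0],
 [1, 0, 0, 0],
 [1, -1, -1, 1]]
  V a = (4, -3, 3, 8)
Solving gives a = (3, 1, -4, 2).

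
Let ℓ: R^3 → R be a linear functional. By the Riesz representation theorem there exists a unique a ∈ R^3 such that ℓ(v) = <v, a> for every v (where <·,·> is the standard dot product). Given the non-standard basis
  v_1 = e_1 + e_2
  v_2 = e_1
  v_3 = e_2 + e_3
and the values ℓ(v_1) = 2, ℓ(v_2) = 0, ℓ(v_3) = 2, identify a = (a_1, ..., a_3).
a = (0, 2, 0)

Write a = (a_1, ..., a_3) in the standard basis. For each basis vector v_i, ℓ(v_i) = <v_i, a> is a linear equation in the a_j's. Collect the n equations into a matrix system V a = ℓ, where row i of V is v_i (expressed in the standard basis). Since V is invertible (lower-triangular with 1s on the diagonal, up to permutation), solve by back-substitution:
  V =
[[1, 1, 0],
 [1, 0, 0],
 [0, 1, 1]]
  V a = (2, 0, 2)
Solving gives a = (0, 2, 0).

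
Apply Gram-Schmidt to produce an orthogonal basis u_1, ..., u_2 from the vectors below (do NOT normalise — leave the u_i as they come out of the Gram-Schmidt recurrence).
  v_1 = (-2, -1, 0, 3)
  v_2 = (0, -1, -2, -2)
Orthogonal basis:
  u_1 = (-2, -1, 0, 3)
  u_2 = (-5/7, -19/14, -2, -13/14)

Apply the Gram-Schmidt recurrence
  u_1 = v_1
  u_i = v_i − Σ_{j<i} ((v_i · u_j) / (u_j · u_j)) · u_j.

Step by step this gives:
  u_1 = (-2, -1, 0, 3)
  u_2 = (-5/7, -19/14, -2, -13/14)

Orthogonality check:
  u_2 · u_1 = 0 (should be 0)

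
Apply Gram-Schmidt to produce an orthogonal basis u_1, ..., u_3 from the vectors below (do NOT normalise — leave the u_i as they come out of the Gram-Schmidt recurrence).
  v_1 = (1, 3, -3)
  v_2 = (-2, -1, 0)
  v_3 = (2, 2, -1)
Orthogonal basis:
  u_1 = (1, 3, -3)
  u_2 = (-33/19, -4/19, -15/19)
  u_3 = (-3/70, 3/35, 1/14)

Apply the Gram-Schmidt recurrence
  u_1 = v_1
  u_i = v_i − Σ_{j<i} ((v_i · u_j) / (u_j · u_j)) · u_j.

Step by step this gives:
  u_1 = (1, 3, -3)
  u_2 = (-33/19, -4/19, -15/19)
  u_3 = (-3/70, 3/35, 1/14)

Orthogonality check:
  u_2 · u_1 = 0 (should be 0)
  u_3 · u_1 = 0 (should be 0)
  u_3 · u_2 = 0 (should be 0)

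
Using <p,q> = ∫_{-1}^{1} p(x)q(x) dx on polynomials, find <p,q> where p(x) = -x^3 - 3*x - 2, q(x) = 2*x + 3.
<p,q> = -84/5

Expand the product: p(x)·q(x) = -2*x^4 - 3*x^3 - 6*x^2 - 13*x - 6.
∫_{-1}^{1} of each monomial x^k gives [2/(k+1) if k even, 0 if k odd]. Integrating term-by-term (or equivalently evaluating the antiderivative F(x) = -2*x^5/5 - 3*x^4/4 - 2*x^3 - 13*x^2/2 - 6*x at the endpoints):
  F(1) − F(−1) = -313/20 − (23/20) = -84/5.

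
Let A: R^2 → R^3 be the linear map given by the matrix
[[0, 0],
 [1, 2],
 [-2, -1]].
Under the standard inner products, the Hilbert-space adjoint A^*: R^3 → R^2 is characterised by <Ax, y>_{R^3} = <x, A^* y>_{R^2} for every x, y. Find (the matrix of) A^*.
A^* = A^T =
[[0, 1, -2],
 [0, 2, -1]]

For real matrices with standard dot products, the defining identity <Ax, y> = <x, A^* y> gives (Ax)^T y = x^T (A^*) y, i.e. x^T A^T y = x^T (A^*) y. Since this holds for all x, y, we must have A^* = A^T. Therefore
A^* =
[[0, 1, -2],
 [0, 2, -1]].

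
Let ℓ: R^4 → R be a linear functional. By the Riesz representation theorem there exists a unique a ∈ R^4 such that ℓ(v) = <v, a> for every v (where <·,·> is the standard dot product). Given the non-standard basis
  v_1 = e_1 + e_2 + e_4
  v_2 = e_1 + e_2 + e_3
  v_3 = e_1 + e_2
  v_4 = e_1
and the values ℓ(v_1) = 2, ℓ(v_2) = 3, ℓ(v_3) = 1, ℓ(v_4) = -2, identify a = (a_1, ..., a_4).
a = (-2, 3, 2, 1)

Write a = (a_1, ..., a_4) in the standard basis. For each basis vector v_i, ℓ(v_i) = <v_i, a> is a linear equation in the a_j's. Collect the n equations into a matrix system V a = ℓ, where row i of V is v_i (expressed in the standard basis). Since V is invertible (lower-triangular with 1s on the diagonal, up to permutation), solve by back-substitution:
  V =
[[1, 1, 0, 1],
 [1, 1, 1, 0],
 [1, 1, 0, 0],
 [1, 0, 0, 0]]
  V a = (2, 3, 1, -2)
Solving gives a = (-2, 3, 2, 1).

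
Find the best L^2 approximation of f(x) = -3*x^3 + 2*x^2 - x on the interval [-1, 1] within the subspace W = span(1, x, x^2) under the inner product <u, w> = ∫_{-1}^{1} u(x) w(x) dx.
g(x) = 2*x^2 - 14*x/5

The best approximation g ∈ W is the orthogonal projection of f onto W. Writing g = a_0 + a_1 x + a_2 x^2, the coefficients solve the normal equations G · a = b where
  G_{ij} = <φ_i, φ_j> and b_i = <f, φ_i>, with φ_0 = 1, φ_1 = x, φ_2 = x^2.
G =
  [2, 0, 2/3]
  [0, 2/3, 0]
  [2/3, 0, 2/5],
b = (4/3, -28/15, 4/5).
Solving gives a_0 = 0, a_1 = -14/5, a_2 = 2, so
  g(x) = 2*x^2 - 14*x/5.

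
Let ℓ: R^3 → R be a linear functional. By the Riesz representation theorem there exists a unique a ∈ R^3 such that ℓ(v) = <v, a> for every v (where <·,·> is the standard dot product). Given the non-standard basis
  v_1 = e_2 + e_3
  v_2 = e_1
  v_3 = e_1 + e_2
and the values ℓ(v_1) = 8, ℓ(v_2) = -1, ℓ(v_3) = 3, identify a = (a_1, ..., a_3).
a = (-1, 4, 4)

Write a = (a_1, ..., a_3) in the standard basis. For each basis vector v_i, ℓ(v_i) = <v_i, a> is a linear equation in the a_j's. Collect the n equations into a matrix system V a = ℓ, where row i of V is v_i (expressed in the standard basis). Since V is invertible (lower-triangular with 1s on the diagonal, up to permutation), solve by back-substitution:
  V =
[[0, 1, 1],
 [1, 0, 0],
 [1, 1, 0]]
  V a = (8, -1, 3)
Solving gives a = (-1, 4, 4).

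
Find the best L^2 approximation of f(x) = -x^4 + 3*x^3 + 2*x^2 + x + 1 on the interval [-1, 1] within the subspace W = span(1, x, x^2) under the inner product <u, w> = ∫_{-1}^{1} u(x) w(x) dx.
g(x) = 8*x^2/7 + 14*x/5 + 38/35

The best approximation g ∈ W is the orthogonal projection of f onto W. Writing g = a_0 + a_1 x + a_2 x^2, the coefficients solve the normal equations G · a = b where
  G_{ij} = <φ_i, φ_j> and b_i = <f, φ_i>, with φ_0 = 1, φ_1 = x, φ_2 = x^2.
G =
  [2, 0, 2/3]
  [0, 2/3, 0]
  [2/3, 0, 2/5],
b = (44/15, 28/15, 124/105).
Solving gives a_0 = 38/35, a_1 = 14/5, a_2 = 8/7, so
  g(x) = 8*x^2/7 + 14*x/5 + 38/35.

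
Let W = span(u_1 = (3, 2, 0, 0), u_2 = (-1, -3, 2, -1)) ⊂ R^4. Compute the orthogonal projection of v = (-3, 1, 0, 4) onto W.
proj_W(v) = (-154/57, 21/38, -115/57, 115/114)

Set up U = [u_1 | ... | u_2] ∈ R^(4×2). The projector onto W = col(U) is P = U (U^T U)^(-1) U^T.
Compute U^T U =
  [13, -9]
  [-9, 15],
and U^T v = (-7, -4).
Solve U^T U · c = U^T v for the coefficients: c = (-47/38, -115/114). The projection is proj_W(v) = U c.
Check: (v - proj_W(v)) · u_1 = 0  (should be 0).
Check: (v - proj_W(v)) · u_2 = 0  (should be 0).
Result: proj_W(v) = (-154/57, 21/38, -115/57, 115/114).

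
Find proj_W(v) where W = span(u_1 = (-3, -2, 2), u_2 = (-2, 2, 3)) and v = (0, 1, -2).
proj_W(v) = (10/9, 4/9, -8/9)

Set up U = [u_1 | ... | u_2] ∈ R^(3×2). The projector onto W = col(U) is P = U (U^T U)^(-1) U^T.
Compute U^T U =
  [17, 8]
  [8, 17],
and U^T v = (-6, -4).
Solve U^T U · c = U^T v for the coefficients: c = (-14/45, -4/45). The projection is proj_W(v) = U c.
Check: (v - proj_W(v)) · u_1 = 0  (should be 0).
Check: (v - proj_W(v)) · u_2 = 0  (should be 0).
Result: proj_W(v) = (10/9, 4/9, -8/9).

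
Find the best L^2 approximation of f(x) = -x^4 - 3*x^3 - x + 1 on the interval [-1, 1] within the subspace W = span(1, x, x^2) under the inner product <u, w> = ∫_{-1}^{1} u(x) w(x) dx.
g(x) = -6*x^2/7 - 14*x/5 + 38/35

The best approximation g ∈ W is the orthogonal projection of f onto W. Writing g = a_0 + a_1 x + a_2 x^2, the coefficients solve the normal equations G · a = b where
  G_{ij} = <φ_i, φ_j> and b_i = <f, φ_i>, with φ_0 = 1, φ_1 = x, φ_2 = x^2.
G =
  [2, 0, 2/3]
  [0, 2/3, 0]
  [2/3, 0, 2/5],
b = (8/5, -28/15, 8/21).
Solving gives a_0 = 38/35, a_1 = -14/5, a_2 = -6/7, so
  g(x) = -6*x^2/7 - 14*x/5 + 38/35.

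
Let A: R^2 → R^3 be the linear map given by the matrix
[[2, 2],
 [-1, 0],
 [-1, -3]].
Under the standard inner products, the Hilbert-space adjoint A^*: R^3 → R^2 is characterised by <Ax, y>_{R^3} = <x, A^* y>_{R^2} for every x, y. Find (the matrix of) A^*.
A^* = A^T =
[[2, -1, -1],
 [2, 0, -3]]

For real matrices with standard dot products, the defining identity <Ax, y> = <x, A^* y> gives (Ax)^T y = x^T (A^*) y, i.e. x^T A^T y = x^T (A^*) y. Since this holds for all x, y, we must have A^* = A^T. Therefore
A^* =
[[2, -1, -1],
 [2, 0, -3]].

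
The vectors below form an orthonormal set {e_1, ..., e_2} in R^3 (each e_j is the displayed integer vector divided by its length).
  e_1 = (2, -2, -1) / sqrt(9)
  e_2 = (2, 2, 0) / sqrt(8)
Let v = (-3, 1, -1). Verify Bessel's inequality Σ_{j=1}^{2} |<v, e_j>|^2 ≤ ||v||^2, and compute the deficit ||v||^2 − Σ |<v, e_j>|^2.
Σ |<v, e_j>|^2 = 67/9; ||v||^2 = 11; deficit = 32/9

Write each e_j = u_j / sqrt(<u_j, u_j>) where u_j is the displayed integer vector. Then <v, e_j> = <v, u_j> / sqrt(<u_j, u_j>), so |<v, e_j>|^2 = <v, u_j>^2 / <u_j, u_j>.
Coefficients: <v, e_1> = -7/sqrt(9), <v, e_2> = -4/sqrt(8).
Square and sum: Σ |<v, e_j>|^2 = 67/9.
Compute ||v||^2 = v·v = 11.
Deficit = 11 − 67/9 = 32/9 ≥ 0, confirming Bessel's inequality. (The deficit equals ||v − Σ <v,e_j> e_j||^2, the squared distance from v to span{e_j}.)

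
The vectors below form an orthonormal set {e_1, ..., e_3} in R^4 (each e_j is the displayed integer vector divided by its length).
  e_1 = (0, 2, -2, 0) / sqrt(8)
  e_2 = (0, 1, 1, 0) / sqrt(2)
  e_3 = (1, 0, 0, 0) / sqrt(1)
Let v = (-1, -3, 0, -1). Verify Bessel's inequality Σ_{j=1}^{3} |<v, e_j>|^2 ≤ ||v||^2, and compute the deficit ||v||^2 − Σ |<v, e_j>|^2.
Σ |<v, e_j>|^2 = 10; ||v||^2 = 11; deficit = 1

Write each e_j = u_j / sqrt(<u_j, u_j>) where u_j is the displayed integer vector. Then <v, e_j> = <v, u_j> / sqrt(<u_j, u_j>), so |<v, e_j>|^2 = <v, u_j>^2 / <u_j, u_j>.
Coefficients: <v, e_1> = -6/sqrt(8), <v, e_2> = -3/sqrt(2), <v, e_3> = -1/sqrt(1).
Square and sum: Σ |<v, e_j>|^2 = 10.
Compute ||v||^2 = v·v = 11.
Deficit = 11 − 10 = 1 ≥ 0, confirming Bessel's inequality. (The deficit equals ||v − Σ <v,e_j> e_j||^2, the squared distance from v to span{e_j}.)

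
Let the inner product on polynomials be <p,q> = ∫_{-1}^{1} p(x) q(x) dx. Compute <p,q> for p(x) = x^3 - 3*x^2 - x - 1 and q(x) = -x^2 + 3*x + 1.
<p,q> = -44/15

Expand the product: p(x)·q(x) = -x^5 + 6*x^4 - 7*x^3 - 5*x^2 - 4*x - 1.
∫_{-1}^{1} of each monomial x^k gives [2/(k+1) if k even, 0 if k odd]. Integrating term-by-term (or equivalently evaluating the antiderivative F(x) = -x^6/6 + 6*x^5/5 - 7*x^4/4 - 5*x^3/3 - 2*x^2 - x at the endpoints):
  F(1) − F(−1) = -323/60 − (-49/20) = -44/15.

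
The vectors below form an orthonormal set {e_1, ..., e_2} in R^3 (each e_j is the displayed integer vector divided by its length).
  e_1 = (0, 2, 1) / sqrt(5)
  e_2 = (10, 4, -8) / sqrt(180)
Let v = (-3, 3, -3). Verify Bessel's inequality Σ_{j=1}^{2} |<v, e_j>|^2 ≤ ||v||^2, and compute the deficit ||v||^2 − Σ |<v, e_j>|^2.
Σ |<v, e_j>|^2 = 2; ||v||^2 = 27; deficit = 25

Write each e_j = u_j / sqrt(<u_j, u_j>) where u_j is the displayed integer vector. Then <v, e_j> = <v, u_j> / sqrt(<u_j, u_j>), so |<v, e_j>|^2 = <v, u_j>^2 / <u_j, u_j>.
Coefficients: <v, e_1> = 3/sqrt(5), <v, e_2> = 6/sqrt(180).
Square and sum: Σ |<v, e_j>|^2 = 2.
Compute ||v||^2 = v·v = 27.
Deficit = 27 − 2 = 25 ≥ 0, confirming Bessel's inequality. (The deficit equals ||v − Σ <v,e_j> e_j||^2, the squared distance from v to span{e_j}.)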